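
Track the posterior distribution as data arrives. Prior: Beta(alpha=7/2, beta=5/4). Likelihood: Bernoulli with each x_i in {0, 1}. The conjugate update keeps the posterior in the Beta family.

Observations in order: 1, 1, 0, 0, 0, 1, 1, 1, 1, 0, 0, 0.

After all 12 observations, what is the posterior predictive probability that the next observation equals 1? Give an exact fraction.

38/67

obs 1: x=1 → posterior Beta(9/2, 5/4)
obs 2: x=1 → posterior Beta(11/2, 5/4)
obs 3: x=0 → posterior Beta(11/2, 9/4)
obs 4: x=0 → posterior Beta(11/2, 13/4)
obs 5: x=0 → posterior Beta(11/2, 17/4)
obs 6: x=1 → posterior Beta(13/2, 17/4)
obs 7: x=1 → posterior Beta(15/2, 17/4)
obs 8: x=1 → posterior Beta(17/2, 17/4)
obs 9: x=1 → posterior Beta(19/2, 17/4)
obs 10: x=0 → posterior Beta(19/2, 21/4)
obs 11: x=0 → posterior Beta(19/2, 25/4)
obs 12: x=0 → posterior Beta(19/2, 29/4)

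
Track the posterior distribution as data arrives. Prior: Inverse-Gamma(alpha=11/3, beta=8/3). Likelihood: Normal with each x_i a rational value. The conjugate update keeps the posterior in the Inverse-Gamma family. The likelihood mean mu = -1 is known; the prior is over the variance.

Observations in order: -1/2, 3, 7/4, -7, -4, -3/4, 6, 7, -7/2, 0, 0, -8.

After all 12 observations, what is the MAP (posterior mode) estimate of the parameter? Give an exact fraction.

5867/512

obs 1: x=-1/2 → posterior Inverse-Gamma(25/6, 67/24)
obs 2: x=3 → posterior Inverse-Gamma(14/3, 259/24)
obs 3: x=7/4 → posterior Inverse-Gamma(31/6, 1399/96)
obs 4: x=-7 → posterior Inverse-Gamma(17/3, 3127/96)
obs 5: x=-4 → posterior Inverse-Gamma(37/6, 3559/96)
obs 6: x=-3/4 → posterior Inverse-Gamma(20/3, 1781/48)
obs 7: x=6 → posterior Inverse-Gamma(43/6, 2957/48)
obs 8: x=7 → posterior Inverse-Gamma(23/3, 4493/48)
obs 9: x=-7/2 → posterior Inverse-Gamma(49/6, 4643/48)
obs 10: x=0 → posterior Inverse-Gamma(26/3, 4667/48)
obs 11: x=0 → posterior Inverse-Gamma(55/6, 4691/48)
obs 12: x=-8 → posterior Inverse-Gamma(29/3, 5867/48)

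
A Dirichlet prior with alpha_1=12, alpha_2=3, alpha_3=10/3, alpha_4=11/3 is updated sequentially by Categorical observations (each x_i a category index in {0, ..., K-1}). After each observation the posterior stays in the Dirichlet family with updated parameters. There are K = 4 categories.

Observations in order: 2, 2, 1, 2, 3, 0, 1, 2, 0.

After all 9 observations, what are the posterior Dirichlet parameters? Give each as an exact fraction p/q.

alpha_1=14, alpha_2=5, alpha_3=22/3, alpha_4=14/3

obs 1: x=2 → posterior Dirichlet(12, 3, 13/3, 11/3)
obs 2: x=2 → posterior Dirichlet(12, 3, 16/3, 11/3)
obs 3: x=1 → posterior Dirichlet(12, 4, 16/3, 11/3)
obs 4: x=2 → posterior Dirichlet(12, 4, 19/3, 11/3)
obs 5: x=3 → posterior Dirichlet(12, 4, 19/3, 14/3)
obs 6: x=0 → posterior Dirichlet(13, 4, 19/3, 14/3)
obs 7: x=1 → posterior Dirichlet(13, 5, 19/3, 14/3)
obs 8: x=2 → posterior Dirichlet(13, 5, 22/3, 14/3)
obs 9: x=0 → posterior Dirichlet(14, 5, 22/3, 14/3)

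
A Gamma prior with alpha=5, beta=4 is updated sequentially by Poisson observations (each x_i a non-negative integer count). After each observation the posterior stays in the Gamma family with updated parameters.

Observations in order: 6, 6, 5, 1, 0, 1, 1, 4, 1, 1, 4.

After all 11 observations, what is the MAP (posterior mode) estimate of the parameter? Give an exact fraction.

34/15

obs 1: x=6 → posterior Gamma(11, 5)
obs 2: x=6 → posterior Gamma(17, 6)
obs 3: x=5 → posterior Gamma(22, 7)
obs 4: x=1 → posterior Gamma(23, 8)
obs 5: x=0 → posterior Gamma(23, 9)
obs 6: x=1 → posterior Gamma(24, 10)
obs 7: x=1 → posterior Gamma(25, 11)
obs 8: x=4 → posterior Gamma(29, 12)
obs 9: x=1 → posterior Gamma(30, 13)
obs 10: x=1 → posterior Gamma(31, 14)
obs 11: x=4 → posterior Gamma(35, 15)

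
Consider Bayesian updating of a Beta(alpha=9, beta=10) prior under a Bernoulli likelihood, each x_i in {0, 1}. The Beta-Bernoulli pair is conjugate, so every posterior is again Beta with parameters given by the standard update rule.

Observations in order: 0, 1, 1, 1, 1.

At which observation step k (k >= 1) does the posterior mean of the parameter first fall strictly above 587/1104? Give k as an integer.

k = 5

obs 1: x=0 → posterior Beta(9, 11)
obs 2: x=1 → posterior Beta(10, 11)
obs 3: x=1 → posterior Beta(11, 11)
obs 4: x=1 → posterior Beta(12, 11)
obs 5: x=1 → posterior Beta(13, 11)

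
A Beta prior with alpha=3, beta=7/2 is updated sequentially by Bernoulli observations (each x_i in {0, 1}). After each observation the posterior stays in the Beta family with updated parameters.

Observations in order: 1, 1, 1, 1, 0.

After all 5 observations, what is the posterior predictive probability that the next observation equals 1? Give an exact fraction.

14/23

obs 1: x=1 → posterior Beta(4, 7/2)
obs 2: x=1 → posterior Beta(5, 7/2)
obs 3: x=1 → posterior Beta(6, 7/2)
obs 4: x=1 → posterior Beta(7, 7/2)
obs 5: x=0 → posterior Beta(7, 9/2)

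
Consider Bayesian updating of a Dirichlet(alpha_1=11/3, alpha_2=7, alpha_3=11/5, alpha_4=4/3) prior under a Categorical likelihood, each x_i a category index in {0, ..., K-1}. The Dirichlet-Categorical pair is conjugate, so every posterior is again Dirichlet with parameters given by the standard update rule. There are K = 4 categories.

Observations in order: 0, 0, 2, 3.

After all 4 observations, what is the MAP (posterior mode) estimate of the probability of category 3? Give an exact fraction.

20/213

obs 1: x=0 → posterior Dirichlet(14/3, 7, 11/5, 4/3)
obs 2: x=0 → posterior Dirichlet(17/3, 7, 11/5, 4/3)
obs 3: x=2 → posterior Dirichlet(17/3, 7, 16/5, 4/3)
obs 4: x=3 → posterior Dirichlet(17/3, 7, 16/5, 7/3)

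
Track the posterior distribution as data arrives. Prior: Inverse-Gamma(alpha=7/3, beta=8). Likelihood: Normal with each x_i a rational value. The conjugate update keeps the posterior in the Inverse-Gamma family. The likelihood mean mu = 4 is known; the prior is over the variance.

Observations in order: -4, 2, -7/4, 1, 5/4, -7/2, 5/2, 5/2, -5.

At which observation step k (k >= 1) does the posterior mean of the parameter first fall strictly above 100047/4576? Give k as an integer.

k = 6

obs 1: x=-4 → posterior Inverse-Gamma(17/6, 40)
obs 2: x=2 → posterior Inverse-Gamma(10/3, 42)
obs 3: x=-7/4 → posterior Inverse-Gamma(23/6, 1873/32)
obs 4: x=1 → posterior Inverse-Gamma(13/3, 2017/32)
obs 5: x=5/4 → posterior Inverse-Gamma(29/6, 1069/16)
obs 6: x=-7/2 → posterior Inverse-Gamma(16/3, 1519/16)
obs 7: x=5/2 → posterior Inverse-Gamma(35/6, 1537/16)
obs 8: x=5/2 → posterior Inverse-Gamma(19/3, 1555/16)
obs 9: x=-5 → posterior Inverse-Gamma(41/6, 2203/16)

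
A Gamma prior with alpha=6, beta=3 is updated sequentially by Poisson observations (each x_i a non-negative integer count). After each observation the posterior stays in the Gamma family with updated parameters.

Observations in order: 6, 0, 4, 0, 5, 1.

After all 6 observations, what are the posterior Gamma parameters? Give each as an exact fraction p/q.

obs 1: x=6 → posterior Gamma(12, 4)
obs 2: x=0 → posterior Gamma(12, 5)
obs 3: x=4 → posterior Gamma(16, 6)
obs 4: x=0 → posterior Gamma(16, 7)
obs 5: x=5 → posterior Gamma(21, 8)
obs 6: x=1 → posterior Gamma(22, 9)

alpha=22, beta=9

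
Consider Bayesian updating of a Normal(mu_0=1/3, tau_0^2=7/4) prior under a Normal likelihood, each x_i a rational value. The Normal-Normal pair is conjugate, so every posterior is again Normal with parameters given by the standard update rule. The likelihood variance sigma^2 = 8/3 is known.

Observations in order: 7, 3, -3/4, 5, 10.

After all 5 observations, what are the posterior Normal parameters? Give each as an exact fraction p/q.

obs 1: x=7 → posterior Normal(473/159, 56/53)
obs 2: x=3 → posterior Normal(331/111, 28/37)
obs 3: x=-3/4 → posterior Normal(2459/1140, 56/95)
obs 4: x=5 → posterior Normal(3719/1392, 14/29)
obs 5: x=10 → posterior Normal(6239/1644, 56/137)

mu_0=6239/1644, tau_0^2=56/137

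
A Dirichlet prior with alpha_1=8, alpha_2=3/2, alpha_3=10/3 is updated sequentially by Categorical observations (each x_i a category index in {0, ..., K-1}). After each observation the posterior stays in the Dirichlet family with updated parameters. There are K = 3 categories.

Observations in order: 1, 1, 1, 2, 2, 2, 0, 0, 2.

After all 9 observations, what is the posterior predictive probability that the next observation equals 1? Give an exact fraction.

27/131

obs 1: x=1 → posterior Dirichlet(8, 5/2, 10/3)
obs 2: x=1 → posterior Dirichlet(8, 7/2, 10/3)
obs 3: x=1 → posterior Dirichlet(8, 9/2, 10/3)
obs 4: x=2 → posterior Dirichlet(8, 9/2, 13/3)
obs 5: x=2 → posterior Dirichlet(8, 9/2, 16/3)
obs 6: x=2 → posterior Dirichlet(8, 9/2, 19/3)
obs 7: x=0 → posterior Dirichlet(9, 9/2, 19/3)
obs 8: x=0 → posterior Dirichlet(10, 9/2, 19/3)
obs 9: x=2 → posterior Dirichlet(10, 9/2, 22/3)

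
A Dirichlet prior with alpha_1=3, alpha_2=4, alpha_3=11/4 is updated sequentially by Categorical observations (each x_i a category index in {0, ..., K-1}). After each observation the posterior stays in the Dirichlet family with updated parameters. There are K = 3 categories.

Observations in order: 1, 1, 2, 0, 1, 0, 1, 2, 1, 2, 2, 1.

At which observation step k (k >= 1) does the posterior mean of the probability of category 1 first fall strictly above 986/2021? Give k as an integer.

obs 1: x=1 → posterior Dirichlet(3, 5, 11/4)
obs 2: x=1 → posterior Dirichlet(3, 6, 11/4)
obs 3: x=2 → posterior Dirichlet(3, 6, 15/4)
obs 4: x=0 → posterior Dirichlet(4, 6, 15/4)
obs 5: x=1 → posterior Dirichlet(4, 7, 15/4)
obs 6: x=0 → posterior Dirichlet(5, 7, 15/4)
obs 7: x=1 → posterior Dirichlet(5, 8, 15/4)
obs 8: x=2 → posterior Dirichlet(5, 8, 19/4)
obs 9: x=1 → posterior Dirichlet(5, 9, 19/4)
obs 10: x=2 → posterior Dirichlet(5, 9, 23/4)
obs 11: x=2 → posterior Dirichlet(5, 9, 27/4)
obs 12: x=1 → posterior Dirichlet(5, 10, 27/4)

k = 2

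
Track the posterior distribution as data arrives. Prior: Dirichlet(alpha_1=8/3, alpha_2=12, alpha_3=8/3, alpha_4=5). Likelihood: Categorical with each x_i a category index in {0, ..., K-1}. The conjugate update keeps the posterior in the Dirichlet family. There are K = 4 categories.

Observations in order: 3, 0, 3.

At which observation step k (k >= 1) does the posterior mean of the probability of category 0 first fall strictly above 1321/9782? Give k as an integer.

obs 1: x=3 → posterior Dirichlet(8/3, 12, 8/3, 6)
obs 2: x=0 → posterior Dirichlet(11/3, 12, 8/3, 6)
obs 3: x=3 → posterior Dirichlet(11/3, 12, 8/3, 7)

k = 2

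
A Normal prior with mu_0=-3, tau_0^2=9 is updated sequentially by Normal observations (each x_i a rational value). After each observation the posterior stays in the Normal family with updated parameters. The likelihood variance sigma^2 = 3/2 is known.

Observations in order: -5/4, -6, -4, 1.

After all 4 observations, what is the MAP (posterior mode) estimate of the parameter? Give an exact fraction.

-129/50

obs 1: x=-5/4 → posterior Normal(-3/2, 9/7)
obs 2: x=-6 → posterior Normal(-93/26, 9/13)
obs 3: x=-4 → posterior Normal(-141/38, 9/19)
obs 4: x=1 → posterior Normal(-129/50, 9/25)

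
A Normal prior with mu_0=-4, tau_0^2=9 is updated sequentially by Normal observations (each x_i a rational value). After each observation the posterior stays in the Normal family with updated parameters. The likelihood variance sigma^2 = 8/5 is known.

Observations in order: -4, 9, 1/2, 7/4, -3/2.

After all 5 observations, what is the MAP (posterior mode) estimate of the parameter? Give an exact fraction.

obs 1: x=-4 → posterior Normal(-4, 72/53)
obs 2: x=9 → posterior Normal(193/98, 36/49)
obs 3: x=1/2 → posterior Normal(431/286, 72/143)
obs 4: x=7/4 → posterior Normal(1177/752, 18/47)
obs 5: x=-3/2 → posterior Normal(907/932, 72/233)

907/932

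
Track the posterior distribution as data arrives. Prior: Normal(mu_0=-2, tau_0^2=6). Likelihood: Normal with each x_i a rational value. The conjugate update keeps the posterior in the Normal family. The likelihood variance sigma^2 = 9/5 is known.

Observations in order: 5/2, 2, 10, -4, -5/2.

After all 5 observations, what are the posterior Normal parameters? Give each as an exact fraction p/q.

obs 1: x=5/2 → posterior Normal(19/13, 18/13)
obs 2: x=2 → posterior Normal(39/23, 18/23)
obs 3: x=10 → posterior Normal(139/33, 6/11)
obs 4: x=-4 → posterior Normal(99/43, 18/43)
obs 5: x=-5/2 → posterior Normal(74/53, 18/53)

mu_0=74/53, tau_0^2=18/53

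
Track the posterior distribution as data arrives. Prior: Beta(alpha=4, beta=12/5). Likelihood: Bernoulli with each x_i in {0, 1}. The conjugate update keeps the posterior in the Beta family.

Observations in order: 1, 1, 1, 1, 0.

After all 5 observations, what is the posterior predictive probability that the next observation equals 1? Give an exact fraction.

40/57

obs 1: x=1 → posterior Beta(5, 12/5)
obs 2: x=1 → posterior Beta(6, 12/5)
obs 3: x=1 → posterior Beta(7, 12/5)
obs 4: x=1 → posterior Beta(8, 12/5)
obs 5: x=0 → posterior Beta(8, 17/5)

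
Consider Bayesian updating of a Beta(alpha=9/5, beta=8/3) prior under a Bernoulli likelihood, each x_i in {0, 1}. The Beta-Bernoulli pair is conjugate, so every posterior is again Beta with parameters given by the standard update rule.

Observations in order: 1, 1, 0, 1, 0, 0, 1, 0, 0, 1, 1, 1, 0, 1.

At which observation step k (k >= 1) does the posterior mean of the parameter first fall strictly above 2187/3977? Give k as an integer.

obs 1: x=1 → posterior Beta(14/5, 8/3)
obs 2: x=1 → posterior Beta(19/5, 8/3)
obs 3: x=0 → posterior Beta(19/5, 11/3)
obs 4: x=1 → posterior Beta(24/5, 11/3)
obs 5: x=0 → posterior Beta(24/5, 14/3)
obs 6: x=0 → posterior Beta(24/5, 17/3)
obs 7: x=1 → posterior Beta(29/5, 17/3)
obs 8: x=0 → posterior Beta(29/5, 20/3)
obs 9: x=0 → posterior Beta(29/5, 23/3)
obs 10: x=1 → posterior Beta(34/5, 23/3)
obs 11: x=1 → posterior Beta(39/5, 23/3)
obs 12: x=1 → posterior Beta(44/5, 23/3)
obs 13: x=0 → posterior Beta(44/5, 26/3)
obs 14: x=1 → posterior Beta(49/5, 26/3)

k = 2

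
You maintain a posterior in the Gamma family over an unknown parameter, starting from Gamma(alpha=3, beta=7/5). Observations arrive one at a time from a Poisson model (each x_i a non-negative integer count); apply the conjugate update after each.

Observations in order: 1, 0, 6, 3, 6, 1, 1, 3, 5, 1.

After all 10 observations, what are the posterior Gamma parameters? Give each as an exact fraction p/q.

obs 1: x=1 → posterior Gamma(4, 12/5)
obs 2: x=0 → posterior Gamma(4, 17/5)
obs 3: x=6 → posterior Gamma(10, 22/5)
obs 4: x=3 → posterior Gamma(13, 27/5)
obs 5: x=6 → posterior Gamma(19, 32/5)
obs 6: x=1 → posterior Gamma(20, 37/5)
obs 7: x=1 → posterior Gamma(21, 42/5)
obs 8: x=3 → posterior Gamma(24, 47/5)
obs 9: x=5 → posterior Gamma(29, 52/5)
obs 10: x=1 → posterior Gamma(30, 57/5)

alpha=30, beta=57/5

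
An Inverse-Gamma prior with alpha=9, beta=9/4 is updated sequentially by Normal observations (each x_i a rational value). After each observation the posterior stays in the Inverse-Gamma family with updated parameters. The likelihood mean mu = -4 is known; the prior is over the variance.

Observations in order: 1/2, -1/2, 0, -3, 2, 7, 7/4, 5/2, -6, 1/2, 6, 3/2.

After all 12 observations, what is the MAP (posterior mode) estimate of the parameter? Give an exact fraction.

obs 1: x=1/2 → posterior Inverse-Gamma(19/2, 99/8)
obs 2: x=-1/2 → posterior Inverse-Gamma(10, 37/2)
obs 3: x=0 → posterior Inverse-Gamma(21/2, 53/2)
obs 4: x=-3 → posterior Inverse-Gamma(11, 27)
obs 5: x=2 → posterior Inverse-Gamma(23/2, 45)
obs 6: x=7 → posterior Inverse-Gamma(12, 211/2)
obs 7: x=7/4 → posterior Inverse-Gamma(25/2, 3905/32)
obs 8: x=5/2 → posterior Inverse-Gamma(13, 4581/32)
obs 9: x=-6 → posterior Inverse-Gamma(27/2, 4645/32)
obs 10: x=1/2 → posterior Inverse-Gamma(14, 4969/32)
obs 11: x=6 → posterior Inverse-Gamma(29/2, 6569/32)
obs 12: x=3/2 → posterior Inverse-Gamma(15, 7053/32)

7053/512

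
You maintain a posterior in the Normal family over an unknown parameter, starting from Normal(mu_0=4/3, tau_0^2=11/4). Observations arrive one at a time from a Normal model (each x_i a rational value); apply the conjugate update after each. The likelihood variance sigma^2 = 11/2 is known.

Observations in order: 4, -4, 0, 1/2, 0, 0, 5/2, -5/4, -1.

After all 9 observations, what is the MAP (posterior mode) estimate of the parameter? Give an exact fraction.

41/132

obs 1: x=4 → posterior Normal(20/9, 11/6)
obs 2: x=-4 → posterior Normal(2/3, 11/8)
obs 3: x=0 → posterior Normal(8/15, 11/10)
obs 4: x=1/2 → posterior Normal(19/36, 11/12)
obs 5: x=0 → posterior Normal(19/42, 11/14)
obs 6: x=0 → posterior Normal(19/48, 11/16)
obs 7: x=5/2 → posterior Normal(17/27, 11/18)
obs 8: x=-5/4 → posterior Normal(53/120, 11/20)
obs 9: x=-1 → posterior Normal(41/132, 1/2)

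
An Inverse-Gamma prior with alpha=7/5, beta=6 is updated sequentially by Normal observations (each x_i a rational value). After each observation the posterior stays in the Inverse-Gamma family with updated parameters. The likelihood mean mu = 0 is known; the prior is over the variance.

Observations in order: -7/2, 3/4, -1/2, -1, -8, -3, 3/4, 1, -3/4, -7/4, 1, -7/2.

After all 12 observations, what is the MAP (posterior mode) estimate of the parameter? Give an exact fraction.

obs 1: x=-7/2 → posterior Inverse-Gamma(19/10, 97/8)
obs 2: x=3/4 → posterior Inverse-Gamma(12/5, 397/32)
obs 3: x=-1/2 → posterior Inverse-Gamma(29/10, 401/32)
obs 4: x=-1 → posterior Inverse-Gamma(17/5, 417/32)
obs 5: x=-8 → posterior Inverse-Gamma(39/10, 1441/32)
obs 6: x=-3 → posterior Inverse-Gamma(22/5, 1585/32)
obs 7: x=3/4 → posterior Inverse-Gamma(49/10, 797/16)
obs 8: x=1 → posterior Inverse-Gamma(27/5, 805/16)
obs 9: x=-3/4 → posterior Inverse-Gamma(59/10, 1619/32)
obs 10: x=-7/4 → posterior Inverse-Gamma(32/5, 417/8)
obs 11: x=1 → posterior Inverse-Gamma(69/10, 421/8)
obs 12: x=-7/2 → posterior Inverse-Gamma(37/5, 235/4)

1175/168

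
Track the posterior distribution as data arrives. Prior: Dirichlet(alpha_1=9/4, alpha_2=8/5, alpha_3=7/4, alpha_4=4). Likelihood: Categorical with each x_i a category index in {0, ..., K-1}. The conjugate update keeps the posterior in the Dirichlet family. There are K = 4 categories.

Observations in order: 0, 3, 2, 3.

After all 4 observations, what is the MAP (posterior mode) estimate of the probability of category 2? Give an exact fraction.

35/192

obs 1: x=0 → posterior Dirichlet(13/4, 8/5, 7/4, 4)
obs 2: x=3 → posterior Dirichlet(13/4, 8/5, 7/4, 5)
obs 3: x=2 → posterior Dirichlet(13/4, 8/5, 11/4, 5)
obs 4: x=3 → posterior Dirichlet(13/4, 8/5, 11/4, 6)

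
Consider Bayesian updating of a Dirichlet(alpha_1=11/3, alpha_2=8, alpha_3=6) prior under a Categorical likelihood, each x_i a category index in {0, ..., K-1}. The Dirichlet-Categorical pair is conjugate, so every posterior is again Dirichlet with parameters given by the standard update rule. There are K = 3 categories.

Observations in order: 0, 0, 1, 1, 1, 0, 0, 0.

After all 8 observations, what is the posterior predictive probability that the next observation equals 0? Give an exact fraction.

26/77

obs 1: x=0 → posterior Dirichlet(14/3, 8, 6)
obs 2: x=0 → posterior Dirichlet(17/3, 8, 6)
obs 3: x=1 → posterior Dirichlet(17/3, 9, 6)
obs 4: x=1 → posterior Dirichlet(17/3, 10, 6)
obs 5: x=1 → posterior Dirichlet(17/3, 11, 6)
obs 6: x=0 → posterior Dirichlet(20/3, 11, 6)
obs 7: x=0 → posterior Dirichlet(23/3, 11, 6)
obs 8: x=0 → posterior Dirichlet(26/3, 11, 6)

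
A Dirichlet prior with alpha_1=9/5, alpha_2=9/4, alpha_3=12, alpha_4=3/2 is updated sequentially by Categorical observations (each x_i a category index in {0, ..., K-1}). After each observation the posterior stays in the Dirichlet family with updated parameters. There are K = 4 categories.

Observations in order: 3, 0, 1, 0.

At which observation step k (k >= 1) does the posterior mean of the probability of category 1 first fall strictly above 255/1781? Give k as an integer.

k = 3

obs 1: x=3 → posterior Dirichlet(9/5, 9/4, 12, 5/2)
obs 2: x=0 → posterior Dirichlet(14/5, 9/4, 12, 5/2)
obs 3: x=1 → posterior Dirichlet(14/5, 13/4, 12, 5/2)
obs 4: x=0 → posterior Dirichlet(19/5, 13/4, 12, 5/2)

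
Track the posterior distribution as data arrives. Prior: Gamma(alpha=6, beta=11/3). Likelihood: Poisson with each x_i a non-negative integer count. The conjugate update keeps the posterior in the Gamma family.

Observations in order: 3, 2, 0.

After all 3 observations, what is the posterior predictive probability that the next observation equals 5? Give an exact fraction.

149448499200000000000/6132610415680998648961

obs 1: x=3 → posterior Gamma(9, 14/3)
obs 2: x=2 → posterior Gamma(11, 17/3)
obs 3: x=0 → posterior Gamma(11, 20/3)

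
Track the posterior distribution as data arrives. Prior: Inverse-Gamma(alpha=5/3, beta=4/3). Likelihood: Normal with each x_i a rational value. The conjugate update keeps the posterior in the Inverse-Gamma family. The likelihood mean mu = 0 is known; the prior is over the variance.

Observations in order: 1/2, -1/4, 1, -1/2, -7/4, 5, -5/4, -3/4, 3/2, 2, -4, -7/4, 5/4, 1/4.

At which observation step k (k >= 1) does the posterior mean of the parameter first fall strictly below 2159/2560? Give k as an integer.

k = 4

obs 1: x=1/2 → posterior Inverse-Gamma(13/6, 35/24)
obs 2: x=-1/4 → posterior Inverse-Gamma(8/3, 143/96)
obs 3: x=1 → posterior Inverse-Gamma(19/6, 191/96)
obs 4: x=-1/2 → posterior Inverse-Gamma(11/3, 203/96)
obs 5: x=-7/4 → posterior Inverse-Gamma(25/6, 175/48)
obs 6: x=5 → posterior Inverse-Gamma(14/3, 775/48)
obs 7: x=-5/4 → posterior Inverse-Gamma(31/6, 1625/96)
obs 8: x=-3/4 → posterior Inverse-Gamma(17/3, 413/24)
obs 9: x=3/2 → posterior Inverse-Gamma(37/6, 55/3)
obs 10: x=2 → posterior Inverse-Gamma(20/3, 61/3)
obs 11: x=-4 → posterior Inverse-Gamma(43/6, 85/3)
obs 12: x=-7/4 → posterior Inverse-Gamma(23/3, 2867/96)
obs 13: x=5/4 → posterior Inverse-Gamma(49/6, 1471/48)
obs 14: x=1/4 → posterior Inverse-Gamma(26/3, 2945/96)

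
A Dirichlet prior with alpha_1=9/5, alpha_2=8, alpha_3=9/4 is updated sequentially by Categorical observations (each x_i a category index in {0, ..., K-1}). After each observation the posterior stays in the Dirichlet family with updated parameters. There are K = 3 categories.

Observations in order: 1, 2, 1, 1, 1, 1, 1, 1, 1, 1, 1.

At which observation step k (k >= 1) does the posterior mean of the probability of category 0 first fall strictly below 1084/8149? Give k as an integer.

k = 2

obs 1: x=1 → posterior Dirichlet(9/5, 9, 9/4)
obs 2: x=2 → posterior Dirichlet(9/5, 9, 13/4)
obs 3: x=1 → posterior Dirichlet(9/5, 10, 13/4)
obs 4: x=1 → posterior Dirichlet(9/5, 11, 13/4)
obs 5: x=1 → posterior Dirichlet(9/5, 12, 13/4)
obs 6: x=1 → posterior Dirichlet(9/5, 13, 13/4)
obs 7: x=1 → posterior Dirichlet(9/5, 14, 13/4)
obs 8: x=1 → posterior Dirichlet(9/5, 15, 13/4)
obs 9: x=1 → posterior Dirichlet(9/5, 16, 13/4)
obs 10: x=1 → posterior Dirichlet(9/5, 17, 13/4)
obs 11: x=1 → posterior Dirichlet(9/5, 18, 13/4)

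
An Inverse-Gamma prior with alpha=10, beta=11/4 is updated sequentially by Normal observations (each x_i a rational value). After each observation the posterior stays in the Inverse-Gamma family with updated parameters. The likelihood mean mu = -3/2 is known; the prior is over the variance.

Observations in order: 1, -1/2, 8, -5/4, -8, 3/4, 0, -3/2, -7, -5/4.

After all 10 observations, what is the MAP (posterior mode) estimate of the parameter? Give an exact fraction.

2927/512

obs 1: x=1 → posterior Inverse-Gamma(21/2, 47/8)
obs 2: x=-1/2 → posterior Inverse-Gamma(11, 51/8)
obs 3: x=8 → posterior Inverse-Gamma(23/2, 103/2)
obs 4: x=-5/4 → posterior Inverse-Gamma(12, 1649/32)
obs 5: x=-8 → posterior Inverse-Gamma(25/2, 2325/32)
obs 6: x=3/4 → posterior Inverse-Gamma(13, 1203/16)
obs 7: x=0 → posterior Inverse-Gamma(27/2, 1221/16)
obs 8: x=-3/2 → posterior Inverse-Gamma(14, 1221/16)
obs 9: x=-7 → posterior Inverse-Gamma(29/2, 1463/16)
obs 10: x=-5/4 → posterior Inverse-Gamma(15, 2927/32)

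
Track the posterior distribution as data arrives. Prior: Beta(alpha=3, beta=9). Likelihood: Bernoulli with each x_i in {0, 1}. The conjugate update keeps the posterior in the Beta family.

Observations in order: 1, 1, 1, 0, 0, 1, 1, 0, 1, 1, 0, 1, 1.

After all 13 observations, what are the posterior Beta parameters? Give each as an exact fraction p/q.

alpha=12, beta=13

obs 1: x=1 → posterior Beta(4, 9)
obs 2: x=1 → posterior Beta(5, 9)
obs 3: x=1 → posterior Beta(6, 9)
obs 4: x=0 → posterior Beta(6, 10)
obs 5: x=0 → posterior Beta(6, 11)
obs 6: x=1 → posterior Beta(7, 11)
obs 7: x=1 → posterior Beta(8, 11)
obs 8: x=0 → posterior Beta(8, 12)
obs 9: x=1 → posterior Beta(9, 12)
obs 10: x=1 → posterior Beta(10, 12)
obs 11: x=0 → posterior Beta(10, 13)
obs 12: x=1 → posterior Beta(11, 13)
obs 13: x=1 → posterior Beta(12, 13)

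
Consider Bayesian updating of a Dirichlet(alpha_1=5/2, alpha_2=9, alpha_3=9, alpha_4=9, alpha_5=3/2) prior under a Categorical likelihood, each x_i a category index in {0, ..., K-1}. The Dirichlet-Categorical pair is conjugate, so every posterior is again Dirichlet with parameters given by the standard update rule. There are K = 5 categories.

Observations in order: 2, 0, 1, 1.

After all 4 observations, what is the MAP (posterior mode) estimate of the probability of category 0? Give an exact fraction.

obs 1: x=2 → posterior Dirichlet(5/2, 9, 10, 9, 3/2)
obs 2: x=0 → posterior Dirichlet(7/2, 9, 10, 9, 3/2)
obs 3: x=1 → posterior Dirichlet(7/2, 10, 10, 9, 3/2)
obs 4: x=1 → posterior Dirichlet(7/2, 11, 10, 9, 3/2)

1/12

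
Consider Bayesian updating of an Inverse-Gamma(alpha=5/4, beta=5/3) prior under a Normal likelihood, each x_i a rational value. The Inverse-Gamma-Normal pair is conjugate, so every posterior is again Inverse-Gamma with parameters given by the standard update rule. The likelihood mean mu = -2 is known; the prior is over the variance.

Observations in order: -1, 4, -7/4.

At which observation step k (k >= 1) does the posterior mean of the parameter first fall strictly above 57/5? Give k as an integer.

k = 2

obs 1: x=-1 → posterior Inverse-Gamma(7/4, 13/6)
obs 2: x=4 → posterior Inverse-Gamma(9/4, 121/6)
obs 3: x=-7/4 → posterior Inverse-Gamma(11/4, 1939/96)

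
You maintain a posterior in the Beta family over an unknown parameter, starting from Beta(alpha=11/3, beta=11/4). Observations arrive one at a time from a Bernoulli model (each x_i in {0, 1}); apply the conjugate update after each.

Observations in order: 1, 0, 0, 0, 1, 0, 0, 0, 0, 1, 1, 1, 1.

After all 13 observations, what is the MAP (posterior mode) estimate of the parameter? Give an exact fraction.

obs 1: x=1 → posterior Beta(14/3, 11/4)
obs 2: x=0 → posterior Beta(14/3, 15/4)
obs 3: x=0 → posterior Beta(14/3, 19/4)
obs 4: x=0 → posterior Beta(14/3, 23/4)
obs 5: x=1 → posterior Beta(17/3, 23/4)
obs 6: x=0 → posterior Beta(17/3, 27/4)
obs 7: x=0 → posterior Beta(17/3, 31/4)
obs 8: x=0 → posterior Beta(17/3, 35/4)
obs 9: x=0 → posterior Beta(17/3, 39/4)
obs 10: x=1 → posterior Beta(20/3, 39/4)
obs 11: x=1 → posterior Beta(23/3, 39/4)
obs 12: x=1 → posterior Beta(26/3, 39/4)
obs 13: x=1 → posterior Beta(29/3, 39/4)

104/209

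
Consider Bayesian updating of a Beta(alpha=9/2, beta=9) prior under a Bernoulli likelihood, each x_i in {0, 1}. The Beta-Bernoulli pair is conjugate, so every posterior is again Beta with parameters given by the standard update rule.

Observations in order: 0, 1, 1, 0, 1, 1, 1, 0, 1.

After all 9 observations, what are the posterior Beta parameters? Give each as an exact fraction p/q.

obs 1: x=0 → posterior Beta(9/2, 10)
obs 2: x=1 → posterior Beta(11/2, 10)
obs 3: x=1 → posterior Beta(13/2, 10)
obs 4: x=0 → posterior Beta(13/2, 11)
obs 5: x=1 → posterior Beta(15/2, 11)
obs 6: x=1 → posterior Beta(17/2, 11)
obs 7: x=1 → posterior Beta(19/2, 11)
obs 8: x=0 → posterior Beta(19/2, 12)
obs 9: x=1 → posterior Beta(21/2, 12)

alpha=21/2, beta=12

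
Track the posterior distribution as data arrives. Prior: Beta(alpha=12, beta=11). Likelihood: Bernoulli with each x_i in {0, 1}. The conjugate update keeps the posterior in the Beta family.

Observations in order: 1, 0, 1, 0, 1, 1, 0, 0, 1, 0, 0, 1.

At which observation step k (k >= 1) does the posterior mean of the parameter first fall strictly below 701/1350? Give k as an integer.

obs 1: x=1 → posterior Beta(13, 11)
obs 2: x=0 → posterior Beta(13, 12)
obs 3: x=1 → posterior Beta(14, 12)
obs 4: x=0 → posterior Beta(14, 13)
obs 5: x=1 → posterior Beta(15, 13)
obs 6: x=1 → posterior Beta(16, 13)
obs 7: x=0 → posterior Beta(16, 14)
obs 8: x=0 → posterior Beta(16, 15)
obs 9: x=1 → posterior Beta(17, 15)
obs 10: x=0 → posterior Beta(17, 16)
obs 11: x=0 → posterior Beta(17, 17)
obs 12: x=1 → posterior Beta(18, 17)

k = 4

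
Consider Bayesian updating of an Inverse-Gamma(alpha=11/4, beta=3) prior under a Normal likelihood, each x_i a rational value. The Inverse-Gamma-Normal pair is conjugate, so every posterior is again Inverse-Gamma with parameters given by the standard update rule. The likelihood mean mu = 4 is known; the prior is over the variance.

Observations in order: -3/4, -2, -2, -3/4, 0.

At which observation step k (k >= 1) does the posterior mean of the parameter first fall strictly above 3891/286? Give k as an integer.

k = 3

obs 1: x=-3/4 → posterior Inverse-Gamma(13/4, 457/32)
obs 2: x=-2 → posterior Inverse-Gamma(15/4, 1033/32)
obs 3: x=-2 → posterior Inverse-Gamma(17/4, 1609/32)
obs 4: x=-3/4 → posterior Inverse-Gamma(19/4, 985/16)
obs 5: x=0 → posterior Inverse-Gamma(21/4, 1113/16)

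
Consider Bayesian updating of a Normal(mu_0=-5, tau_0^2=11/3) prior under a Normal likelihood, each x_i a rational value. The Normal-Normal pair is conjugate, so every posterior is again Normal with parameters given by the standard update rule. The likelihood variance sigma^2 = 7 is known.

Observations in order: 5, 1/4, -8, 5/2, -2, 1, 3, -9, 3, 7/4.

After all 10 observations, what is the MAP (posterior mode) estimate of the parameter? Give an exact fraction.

obs 1: x=5 → posterior Normal(-25/16, 77/32)
obs 2: x=1/4 → posterior Normal(-189/172, 77/43)
obs 3: x=-8 → posterior Normal(-541/216, 77/54)
obs 4: x=5/2 → posterior Normal(-431/260, 77/65)
obs 5: x=-2 → posterior Normal(-519/304, 77/76)
obs 6: x=1 → posterior Normal(-475/348, 77/87)
obs 7: x=3 → posterior Normal(-7/8, 11/14)
obs 8: x=-9 → posterior Normal(-739/436, 77/109)
obs 9: x=3 → posterior Normal(-607/480, 77/120)
obs 10: x=7/4 → posterior Normal(-265/262, 77/131)

-265/262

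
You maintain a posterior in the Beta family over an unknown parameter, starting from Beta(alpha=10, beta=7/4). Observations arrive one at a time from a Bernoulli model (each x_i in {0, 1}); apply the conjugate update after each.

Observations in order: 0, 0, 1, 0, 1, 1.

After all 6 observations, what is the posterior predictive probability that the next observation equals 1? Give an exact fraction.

obs 1: x=0 → posterior Beta(10, 11/4)
obs 2: x=0 → posterior Beta(10, 15/4)
obs 3: x=1 → posterior Beta(11, 15/4)
obs 4: x=0 → posterior Beta(11, 19/4)
obs 5: x=1 → posterior Beta(12, 19/4)
obs 6: x=1 → posterior Beta(13, 19/4)

52/71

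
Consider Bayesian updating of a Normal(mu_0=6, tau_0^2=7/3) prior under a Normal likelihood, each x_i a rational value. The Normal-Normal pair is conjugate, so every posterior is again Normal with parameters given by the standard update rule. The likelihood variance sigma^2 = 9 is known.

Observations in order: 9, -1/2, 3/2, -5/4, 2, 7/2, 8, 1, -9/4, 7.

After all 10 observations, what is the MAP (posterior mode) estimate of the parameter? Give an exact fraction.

358/97

obs 1: x=9 → posterior Normal(225/34, 63/34)
obs 2: x=-1/2 → posterior Normal(443/82, 63/41)
obs 3: x=3/2 → posterior Normal(29/6, 21/16)
obs 4: x=-5/4 → posterior Normal(893/220, 63/55)
obs 5: x=2 → posterior Normal(949/248, 63/62)
obs 6: x=7/2 → posterior Normal(349/92, 21/23)
obs 7: x=8 → posterior Normal(1271/304, 63/76)
obs 8: x=1 → posterior Normal(1299/332, 63/83)
obs 9: x=-9/4 → posterior Normal(103/30, 7/10)
obs 10: x=7 → posterior Normal(358/97, 63/97)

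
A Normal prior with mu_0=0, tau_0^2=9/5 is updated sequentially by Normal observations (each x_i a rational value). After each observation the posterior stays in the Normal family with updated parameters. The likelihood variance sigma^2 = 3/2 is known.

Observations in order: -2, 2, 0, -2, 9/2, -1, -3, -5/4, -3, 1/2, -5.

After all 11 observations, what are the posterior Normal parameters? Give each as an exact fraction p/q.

obs 1: x=-2 → posterior Normal(-12/11, 9/11)
obs 2: x=2 → posterior Normal(0, 9/17)
obs 3: x=0 → posterior Normal(0, 9/23)
obs 4: x=-2 → posterior Normal(-12/29, 9/29)
obs 5: x=9/2 → posterior Normal(3/7, 9/35)
obs 6: x=-1 → posterior Normal(9/41, 9/41)
obs 7: x=-3 → posterior Normal(-9/47, 9/47)
obs 8: x=-5/4 → posterior Normal(-33/106, 9/53)
obs 9: x=-3 → posterior Normal(-69/118, 9/59)
obs 10: x=1/2 → posterior Normal(-63/130, 9/65)
obs 11: x=-5 → posterior Normal(-123/142, 9/71)

mu_0=-123/142, tau_0^2=9/71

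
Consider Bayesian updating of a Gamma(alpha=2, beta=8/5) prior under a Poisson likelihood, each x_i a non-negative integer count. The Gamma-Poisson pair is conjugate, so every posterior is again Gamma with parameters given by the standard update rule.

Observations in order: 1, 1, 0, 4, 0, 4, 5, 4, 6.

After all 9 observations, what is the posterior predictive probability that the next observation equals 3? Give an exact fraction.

282943057142512849291255467756276302092371307266375/1378516006777431104836763434029972462511887354953728

obs 1: x=1 → posterior Gamma(3, 13/5)
obs 2: x=1 → posterior Gamma(4, 18/5)
obs 3: x=0 → posterior Gamma(4, 23/5)
obs 4: x=4 → posterior Gamma(8, 28/5)
obs 5: x=0 → posterior Gamma(8, 33/5)
obs 6: x=4 → posterior Gamma(12, 38/5)
obs 7: x=5 → posterior Gamma(17, 43/5)
obs 8: x=4 → posterior Gamma(21, 48/5)
obs 9: x=6 → posterior Gamma(27, 53/5)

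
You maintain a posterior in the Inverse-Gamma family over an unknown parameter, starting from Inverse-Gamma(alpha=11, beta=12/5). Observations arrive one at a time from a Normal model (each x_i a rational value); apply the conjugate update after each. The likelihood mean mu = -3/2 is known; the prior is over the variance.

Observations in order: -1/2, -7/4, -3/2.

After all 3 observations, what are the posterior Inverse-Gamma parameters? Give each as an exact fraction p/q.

alpha=25/2, beta=469/160

obs 1: x=-1/2 → posterior Inverse-Gamma(23/2, 29/10)
obs 2: x=-7/4 → posterior Inverse-Gamma(12, 469/160)
obs 3: x=-3/2 → posterior Inverse-Gamma(25/2, 469/160)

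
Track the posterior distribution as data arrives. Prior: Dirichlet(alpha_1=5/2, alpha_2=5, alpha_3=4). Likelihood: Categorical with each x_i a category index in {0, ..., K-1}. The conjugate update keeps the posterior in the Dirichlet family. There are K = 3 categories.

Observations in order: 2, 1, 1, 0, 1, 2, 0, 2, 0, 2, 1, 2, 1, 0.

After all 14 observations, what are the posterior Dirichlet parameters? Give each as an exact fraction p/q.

alpha_1=13/2, alpha_2=10, alpha_3=9

obs 1: x=2 → posterior Dirichlet(5/2, 5, 5)
obs 2: x=1 → posterior Dirichlet(5/2, 6, 5)
obs 3: x=1 → posterior Dirichlet(5/2, 7, 5)
obs 4: x=0 → posterior Dirichlet(7/2, 7, 5)
obs 5: x=1 → posterior Dirichlet(7/2, 8, 5)
obs 6: x=2 → posterior Dirichlet(7/2, 8, 6)
obs 7: x=0 → posterior Dirichlet(9/2, 8, 6)
obs 8: x=2 → posterior Dirichlet(9/2, 8, 7)
obs 9: x=0 → posterior Dirichlet(11/2, 8, 7)
obs 10: x=2 → posterior Dirichlet(11/2, 8, 8)
obs 11: x=1 → posterior Dirichlet(11/2, 9, 8)
obs 12: x=2 → posterior Dirichlet(11/2, 9, 9)
obs 13: x=1 → posterior Dirichlet(11/2, 10, 9)
obs 14: x=0 → posterior Dirichlet(13/2, 10, 9)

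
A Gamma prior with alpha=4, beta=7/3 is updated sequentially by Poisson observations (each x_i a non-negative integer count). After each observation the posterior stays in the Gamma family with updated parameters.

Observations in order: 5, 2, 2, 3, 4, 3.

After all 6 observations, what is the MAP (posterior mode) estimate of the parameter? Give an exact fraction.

obs 1: x=5 → posterior Gamma(9, 10/3)
obs 2: x=2 → posterior Gamma(11, 13/3)
obs 3: x=2 → posterior Gamma(13, 16/3)
obs 4: x=3 → posterior Gamma(16, 19/3)
obs 5: x=4 → posterior Gamma(20, 22/3)
obs 6: x=3 → posterior Gamma(23, 25/3)

66/25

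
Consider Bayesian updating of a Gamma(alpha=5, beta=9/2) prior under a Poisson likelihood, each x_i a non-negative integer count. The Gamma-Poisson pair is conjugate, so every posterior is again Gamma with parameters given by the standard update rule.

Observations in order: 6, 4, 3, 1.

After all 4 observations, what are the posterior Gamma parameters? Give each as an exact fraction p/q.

obs 1: x=6 → posterior Gamma(11, 11/2)
obs 2: x=4 → posterior Gamma(15, 13/2)
obs 3: x=3 → posterior Gamma(18, 15/2)
obs 4: x=1 → posterior Gamma(19, 17/2)

alpha=19, beta=17/2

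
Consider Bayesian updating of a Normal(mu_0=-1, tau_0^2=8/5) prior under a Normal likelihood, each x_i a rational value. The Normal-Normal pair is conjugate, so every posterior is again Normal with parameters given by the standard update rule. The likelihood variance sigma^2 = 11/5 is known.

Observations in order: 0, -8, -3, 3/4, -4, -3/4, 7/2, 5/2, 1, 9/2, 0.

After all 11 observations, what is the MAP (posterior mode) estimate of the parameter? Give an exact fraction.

-13/33

obs 1: x=0 → posterior Normal(-11/19, 88/95)
obs 2: x=-8 → posterior Normal(-25/9, 88/135)
obs 3: x=-3 → posterior Normal(-99/35, 88/175)
obs 4: x=3/4 → posterior Normal(-93/43, 88/215)
obs 5: x=-4 → posterior Normal(-125/51, 88/255)
obs 6: x=-3/4 → posterior Normal(-131/59, 88/295)
obs 7: x=7/2 → posterior Normal(-103/67, 88/335)
obs 8: x=5/2 → posterior Normal(-83/75, 88/375)
obs 9: x=1 → posterior Normal(-75/83, 88/415)
obs 10: x=9/2 → posterior Normal(-3/7, 88/455)
obs 11: x=0 → posterior Normal(-13/33, 8/45)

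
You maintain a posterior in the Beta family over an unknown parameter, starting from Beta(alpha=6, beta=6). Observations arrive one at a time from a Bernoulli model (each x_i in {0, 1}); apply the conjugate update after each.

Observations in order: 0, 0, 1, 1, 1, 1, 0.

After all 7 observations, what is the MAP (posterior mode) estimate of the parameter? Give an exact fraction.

9/17

obs 1: x=0 → posterior Beta(6, 7)
obs 2: x=0 → posterior Beta(6, 8)
obs 3: x=1 → posterior Beta(7, 8)
obs 4: x=1 → posterior Beta(8, 8)
obs 5: x=1 → posterior Beta(9, 8)
obs 6: x=1 → posterior Beta(10, 8)
obs 7: x=0 → posterior Beta(10, 9)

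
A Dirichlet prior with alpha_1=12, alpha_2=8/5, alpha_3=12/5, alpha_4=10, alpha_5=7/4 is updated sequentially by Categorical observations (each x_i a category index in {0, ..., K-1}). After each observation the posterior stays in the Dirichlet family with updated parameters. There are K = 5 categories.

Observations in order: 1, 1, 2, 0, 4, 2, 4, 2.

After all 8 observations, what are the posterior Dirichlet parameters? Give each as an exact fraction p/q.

alpha_1=13, alpha_2=18/5, alpha_3=27/5, alpha_4=10, alpha_5=15/4

obs 1: x=1 → posterior Dirichlet(12, 13/5, 12/5, 10, 7/4)
obs 2: x=1 → posterior Dirichlet(12, 18/5, 12/5, 10, 7/4)
obs 3: x=2 → posterior Dirichlet(12, 18/5, 17/5, 10, 7/4)
obs 4: x=0 → posterior Dirichlet(13, 18/5, 17/5, 10, 7/4)
obs 5: x=4 → posterior Dirichlet(13, 18/5, 17/5, 10, 11/4)
obs 6: x=2 → posterior Dirichlet(13, 18/5, 22/5, 10, 11/4)
obs 7: x=4 → posterior Dirichlet(13, 18/5, 22/5, 10, 15/4)
obs 8: x=2 → posterior Dirichlet(13, 18/5, 27/5, 10, 15/4)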